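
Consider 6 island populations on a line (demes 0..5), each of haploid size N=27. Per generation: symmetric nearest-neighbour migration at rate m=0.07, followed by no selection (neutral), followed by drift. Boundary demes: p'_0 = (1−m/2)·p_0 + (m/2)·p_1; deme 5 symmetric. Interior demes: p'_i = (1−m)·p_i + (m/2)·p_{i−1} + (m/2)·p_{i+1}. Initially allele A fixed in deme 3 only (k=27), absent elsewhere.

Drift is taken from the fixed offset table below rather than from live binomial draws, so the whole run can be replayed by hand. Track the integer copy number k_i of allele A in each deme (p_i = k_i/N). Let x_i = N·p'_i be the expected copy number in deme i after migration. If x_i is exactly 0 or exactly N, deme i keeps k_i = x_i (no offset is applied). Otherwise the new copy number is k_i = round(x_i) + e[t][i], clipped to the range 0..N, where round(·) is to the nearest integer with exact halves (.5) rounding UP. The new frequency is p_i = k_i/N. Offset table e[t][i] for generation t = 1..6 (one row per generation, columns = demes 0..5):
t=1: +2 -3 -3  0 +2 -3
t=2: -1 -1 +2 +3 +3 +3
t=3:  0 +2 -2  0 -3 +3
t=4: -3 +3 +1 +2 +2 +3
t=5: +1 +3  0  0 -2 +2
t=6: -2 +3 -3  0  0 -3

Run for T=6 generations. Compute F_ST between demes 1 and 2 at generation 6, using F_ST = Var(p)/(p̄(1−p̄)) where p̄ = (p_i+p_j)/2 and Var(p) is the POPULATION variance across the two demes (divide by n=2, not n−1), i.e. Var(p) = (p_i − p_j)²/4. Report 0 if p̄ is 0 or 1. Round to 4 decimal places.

t=0: k=[0 0 0 27 0 0]
t=1: x=[0.0000 0.0000 0.9450 25.1100 0.9450 0.0000] k=[0 0 0 25 3 0]
t=2: x=[0.0000 0.0000 0.8750 23.3550 3.6650 0.1050] k=[0 0 3 26 7 3]
t=3: x=[0.0000 0.1050 3.7000 24.5300 7.5250 3.1400] k=[0 2 2 25 5 6]
t=4: x=[0.0700 1.9300 2.8050 23.4950 5.7350 5.9650] k=[0 5 4 25 8 9]
t=5: x=[0.1750 4.7900 4.7700 23.6700 8.6300 8.9650] k=[1 8 5 24 7 11]
t=6: x=[1.2450 7.6500 5.7700 22.7400 7.7350 10.8600] k=[0 11 3 23 8 8]

0.1143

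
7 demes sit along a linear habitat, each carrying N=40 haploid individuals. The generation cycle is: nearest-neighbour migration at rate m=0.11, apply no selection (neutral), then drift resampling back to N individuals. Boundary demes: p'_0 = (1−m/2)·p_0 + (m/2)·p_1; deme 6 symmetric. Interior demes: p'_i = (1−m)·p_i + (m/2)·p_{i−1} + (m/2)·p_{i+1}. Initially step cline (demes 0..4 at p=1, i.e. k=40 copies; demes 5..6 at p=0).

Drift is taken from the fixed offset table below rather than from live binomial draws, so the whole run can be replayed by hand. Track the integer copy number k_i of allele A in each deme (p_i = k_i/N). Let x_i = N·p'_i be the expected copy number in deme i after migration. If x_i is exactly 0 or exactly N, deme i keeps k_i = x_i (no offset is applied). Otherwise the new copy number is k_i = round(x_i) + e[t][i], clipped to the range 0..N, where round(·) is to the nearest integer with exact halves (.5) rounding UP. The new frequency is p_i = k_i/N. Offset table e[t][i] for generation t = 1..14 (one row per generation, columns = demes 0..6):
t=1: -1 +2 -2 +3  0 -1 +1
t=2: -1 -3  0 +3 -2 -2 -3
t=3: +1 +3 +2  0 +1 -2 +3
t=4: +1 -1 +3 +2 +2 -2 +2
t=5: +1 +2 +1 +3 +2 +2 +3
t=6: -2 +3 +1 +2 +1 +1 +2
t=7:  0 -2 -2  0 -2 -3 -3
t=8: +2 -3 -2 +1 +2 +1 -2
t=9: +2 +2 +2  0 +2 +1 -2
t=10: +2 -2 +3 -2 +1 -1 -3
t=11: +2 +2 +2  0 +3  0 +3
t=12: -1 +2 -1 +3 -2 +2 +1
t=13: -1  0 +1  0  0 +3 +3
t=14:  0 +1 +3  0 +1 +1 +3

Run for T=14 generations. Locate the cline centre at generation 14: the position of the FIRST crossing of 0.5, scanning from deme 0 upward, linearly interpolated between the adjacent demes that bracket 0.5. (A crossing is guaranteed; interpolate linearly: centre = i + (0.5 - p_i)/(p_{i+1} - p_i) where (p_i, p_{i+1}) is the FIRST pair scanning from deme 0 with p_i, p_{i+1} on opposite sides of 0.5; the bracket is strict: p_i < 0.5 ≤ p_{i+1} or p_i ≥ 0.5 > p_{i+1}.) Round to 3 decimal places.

4.929

t=0: k=[40 40 40 40 40 0 0]
t=1: x=[40.0000 40.0000 40.0000 40.0000 37.8000 2.2000 0.0000] k=[40 40 40 40 38 1 0]
t=2: x=[40.0000 40.0000 40.0000 39.8900 36.0750 2.9800 0.0550] k=[40 40 40 40 34 1 0]
t=3: x=[40.0000 40.0000 40.0000 39.6700 32.5150 2.7600 0.0550] k=[40 40 40 40 34 1 3]
t=4: x=[40.0000 40.0000 40.0000 39.6700 32.5150 2.9250 2.8900] k=[40 40 40 40 35 1 5]
t=5: x=[40.0000 40.0000 40.0000 39.7250 33.4050 3.0900 4.7800] k=[40 40 40 40 35 5 8]
t=6: x=[40.0000 40.0000 40.0000 39.7250 33.6250 6.8150 7.8350] k=[40 40 40 40 35 8 10]
t=7: x=[40.0000 40.0000 40.0000 39.7250 33.7900 9.5950 9.8900] k=[40 40 40 40 32 7 7]
t=8: x=[40.0000 40.0000 40.0000 39.5600 31.0650 8.3750 7.0000] k=[40 40 40 40 33 9 5]
t=9: x=[40.0000 40.0000 40.0000 39.6150 32.0650 10.1000 5.2200] k=[40 40 40 40 34 11 3]
t=10: x=[40.0000 40.0000 40.0000 39.6700 33.0650 11.8250 3.4400] k=[40 40 40 38 34 11 0]
t=11: x=[40.0000 40.0000 39.8900 37.8900 32.9550 11.6600 0.6050] k=[40 40 40 38 36 12 4]
t=12: x=[40.0000 40.0000 39.8900 38.0000 34.7900 12.8800 4.4400] k=[40 40 39 40 33 15 5]
t=13: x=[40.0000 39.9450 39.1100 39.5600 32.3950 15.4400 5.5500] k=[40 40 40 40 32 18 9]
t=14: x=[40.0000 40.0000 40.0000 39.5600 31.6700 18.2750 9.4950] k=[40 40 40 40 33 19 12]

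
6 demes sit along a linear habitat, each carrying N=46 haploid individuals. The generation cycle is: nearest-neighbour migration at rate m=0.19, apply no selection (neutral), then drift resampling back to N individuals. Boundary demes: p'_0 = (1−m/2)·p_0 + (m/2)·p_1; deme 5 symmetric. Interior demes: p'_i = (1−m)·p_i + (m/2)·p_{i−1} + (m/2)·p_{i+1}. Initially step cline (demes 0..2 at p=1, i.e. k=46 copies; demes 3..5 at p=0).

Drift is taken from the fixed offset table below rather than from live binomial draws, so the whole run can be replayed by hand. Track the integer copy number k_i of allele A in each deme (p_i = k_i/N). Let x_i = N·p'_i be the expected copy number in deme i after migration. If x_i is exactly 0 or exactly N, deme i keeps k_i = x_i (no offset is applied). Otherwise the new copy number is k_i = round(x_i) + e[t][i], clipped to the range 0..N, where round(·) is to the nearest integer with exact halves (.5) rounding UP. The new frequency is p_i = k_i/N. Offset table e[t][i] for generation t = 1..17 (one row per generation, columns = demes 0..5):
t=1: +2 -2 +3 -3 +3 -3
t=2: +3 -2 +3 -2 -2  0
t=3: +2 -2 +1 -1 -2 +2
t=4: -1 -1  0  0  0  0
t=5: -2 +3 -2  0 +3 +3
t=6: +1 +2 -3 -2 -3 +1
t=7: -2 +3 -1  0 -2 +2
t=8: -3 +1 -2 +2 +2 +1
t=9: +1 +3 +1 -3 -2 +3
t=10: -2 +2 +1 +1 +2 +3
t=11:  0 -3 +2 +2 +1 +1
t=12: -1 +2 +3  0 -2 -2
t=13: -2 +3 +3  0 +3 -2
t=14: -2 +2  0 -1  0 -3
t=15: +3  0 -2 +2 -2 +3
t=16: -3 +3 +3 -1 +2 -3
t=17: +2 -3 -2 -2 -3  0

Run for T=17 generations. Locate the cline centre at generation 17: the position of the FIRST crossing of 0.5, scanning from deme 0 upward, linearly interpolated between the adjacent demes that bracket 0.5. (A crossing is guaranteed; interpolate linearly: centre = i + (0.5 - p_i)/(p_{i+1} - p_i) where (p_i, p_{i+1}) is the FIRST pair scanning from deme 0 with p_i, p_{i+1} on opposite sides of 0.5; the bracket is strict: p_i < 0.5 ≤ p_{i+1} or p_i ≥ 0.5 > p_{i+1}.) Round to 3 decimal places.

t=0: k=[46 46 46 0 0 0]
t=1: x=[46.0000 46.0000 41.6300 4.3700 0.0000 0.0000] k=[46 46 45 1 0 0]
t=2: x=[46.0000 45.9050 40.9150 5.0850 0.0950 0.0000] k=[46 44 44 3 0 0]
t=3: x=[45.8100 44.1900 40.1050 6.6100 0.2850 0.0000] k=[46 42 41 6 0 0]
t=4: x=[45.6200 42.2850 37.7700 8.7550 0.5700 0.0000] k=[45 41 38 9 1 0]
t=5: x=[44.6200 41.0950 35.5300 10.9950 1.6650 0.0950] k=[43 44 34 11 5 3]
t=6: x=[43.0950 42.9550 32.7650 12.6150 5.3800 3.1900] k=[44 45 30 11 2 4]
t=7: x=[44.0950 43.4800 29.6200 11.9500 3.0450 3.8100] k=[42 46 29 12 1 6]
t=8: x=[42.3800 44.0050 29.0000 12.5700 2.5200 5.5250] k=[39 45 27 15 5 7]
t=9: x=[39.5700 42.7200 27.5700 15.1900 6.1400 6.8100] k=[41 46 29 12 4 10]
t=10: x=[41.4750 43.9100 29.0000 12.8550 5.3300 9.4300] k=[39 46 30 14 7 12]
t=11: x=[39.6650 43.8150 30.0000 14.8550 8.1400 11.5250] k=[40 41 32 17 9 13]
t=12: x=[40.0950 40.0500 31.4300 17.6650 10.1400 12.6200] k=[39 42 34 18 8 11]
t=13: x=[39.2850 40.9550 33.2400 18.5700 9.2350 10.7150] k=[37 44 36 19 12 9]
t=14: x=[37.6650 42.5750 35.1450 19.9500 12.3800 9.2850] k=[36 45 35 19 12 6]
t=15: x=[36.8550 43.1950 34.4300 19.8550 12.0950 6.5700] k=[40 43 32 22 10 10]
t=16: x=[40.2850 41.6700 32.0950 21.8100 11.1400 10.0000] k=[37 45 35 21 13 7]
t=17: x=[37.7600 43.2900 34.6200 21.5700 13.1900 7.5700] k=[40 40 33 20 10 8]

2.769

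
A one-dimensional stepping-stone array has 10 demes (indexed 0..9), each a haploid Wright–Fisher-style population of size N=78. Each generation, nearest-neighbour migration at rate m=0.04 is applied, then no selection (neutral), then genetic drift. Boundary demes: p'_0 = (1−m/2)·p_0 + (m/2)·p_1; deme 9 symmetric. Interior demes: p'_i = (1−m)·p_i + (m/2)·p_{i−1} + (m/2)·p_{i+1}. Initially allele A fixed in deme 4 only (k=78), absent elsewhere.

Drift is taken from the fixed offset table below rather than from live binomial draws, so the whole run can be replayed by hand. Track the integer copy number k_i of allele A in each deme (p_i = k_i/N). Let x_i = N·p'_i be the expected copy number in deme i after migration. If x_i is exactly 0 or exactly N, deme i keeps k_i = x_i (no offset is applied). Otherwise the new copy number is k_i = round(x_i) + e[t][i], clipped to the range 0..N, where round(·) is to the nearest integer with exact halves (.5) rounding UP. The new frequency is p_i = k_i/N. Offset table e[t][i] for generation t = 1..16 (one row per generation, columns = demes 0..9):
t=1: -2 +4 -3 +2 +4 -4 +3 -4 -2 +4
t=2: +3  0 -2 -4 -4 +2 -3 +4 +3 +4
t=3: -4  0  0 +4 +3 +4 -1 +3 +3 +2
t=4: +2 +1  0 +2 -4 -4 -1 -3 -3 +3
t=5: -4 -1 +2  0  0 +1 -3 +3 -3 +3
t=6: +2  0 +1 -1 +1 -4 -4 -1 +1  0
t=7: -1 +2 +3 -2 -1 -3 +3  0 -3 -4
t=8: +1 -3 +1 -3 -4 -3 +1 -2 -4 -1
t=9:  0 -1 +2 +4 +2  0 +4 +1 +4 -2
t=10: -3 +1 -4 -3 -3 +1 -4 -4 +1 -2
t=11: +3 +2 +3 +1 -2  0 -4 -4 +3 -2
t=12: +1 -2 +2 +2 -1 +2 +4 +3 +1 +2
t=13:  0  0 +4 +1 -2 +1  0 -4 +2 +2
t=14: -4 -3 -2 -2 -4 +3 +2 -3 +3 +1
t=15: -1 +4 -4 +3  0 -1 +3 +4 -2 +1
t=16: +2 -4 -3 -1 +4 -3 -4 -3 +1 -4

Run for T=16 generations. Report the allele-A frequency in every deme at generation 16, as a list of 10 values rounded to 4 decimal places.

t=0: k=[0 0 0 0 78 0 0 0 0 0]
t=1: x=[0.0000 0.0000 0.0000 1.5600 74.8800 1.5600 0.0000 0.0000 0.0000 0.0000] k=[0 0 0 4 78 0 0 0 0 0]
t=2: x=[0.0000 0.0000 0.0800 5.4000 74.9600 1.5600 0.0000 0.0000 0.0000 0.0000] k=[0 0 0 1 71 4 0 0 0 0]
t=3: x=[0.0000 0.0000 0.0200 2.3800 68.2600 5.2600 0.0800 0.0000 0.0000 0.0000] k=[0 0 0 6 71 9 0 0 0 0]
t=4: x=[0.0000 0.0000 0.1200 7.1800 68.4600 10.0600 0.1800 0.0000 0.0000 0.0000] k=[0 0 0 9 64 6 0 0 0 0]
t=5: x=[0.0000 0.0000 0.1800 9.9200 61.7400 7.0400 0.1200 0.0000 0.0000 0.0000] k=[0 0 2 10 62 8 0 0 0 0]
t=6: x=[0.0000 0.0400 2.1200 10.8800 59.8800 8.9200 0.1600 0.0000 0.0000 0.0000] k=[0 0 3 10 61 5 0 0 0 0]
t=7: x=[0.0000 0.0600 3.0800 10.8800 58.8600 6.0200 0.1000 0.0000 0.0000 0.0000] k=[0 2 6 9 58 3 3 0 0 0]
t=8: x=[0.0400 2.0400 5.9800 9.9200 55.9200 4.1000 2.9400 0.0600 0.0000 0.0000] k=[1 0 7 7 52 1 4 0 0 0]
t=9: x=[0.9800 0.1600 6.8600 7.9000 50.0800 2.0800 3.8600 0.0800 0.0000 0.0000] k=[1 0 9 12 52 2 8 1 0 0]
t=10: x=[0.9800 0.2000 8.8800 12.7400 50.2000 3.1200 7.7400 1.1200 0.0200 0.0000] k=[0 1 5 10 47 4 4 0 1 0]
t=11: x=[0.0200 1.0600 5.0200 10.6400 45.4000 4.8600 3.9200 0.1000 0.9600 0.0200] k=[3 3 8 12 43 5 0 0 4 0]
t=12: x=[3.0000 3.1000 7.9800 12.5400 41.6200 5.6600 0.1000 0.0800 3.8400 0.0800] k=[4 1 10 15 41 8 4 3 5 2]
t=13: x=[3.9400 1.2400 9.9200 15.4200 39.8200 8.5800 4.0600 3.0600 4.9000 2.0600] k=[4 1 14 16 38 10 4 0 7 4]
t=14: x=[3.9400 1.3200 13.7800 16.4000 37.0000 10.4400 4.0400 0.2200 6.8000 4.0600] k=[0 0 12 14 33 13 6 0 10 5]
t=15: x=[0.0000 0.2400 11.8000 14.3400 32.2200 13.2600 6.0200 0.3200 9.7000 5.1000] k=[0 4 8 17 32 12 9 4 8 6]
t=16: x=[0.0800 4.0000 8.1000 17.1200 31.3000 12.3400 8.9600 4.1800 7.8800 6.0400] k=[2 0 5 16 35 9 5 1 9 2]

[0.0256, 0.0000, 0.0641, 0.2051, 0.4487, 0.1154, 0.0641, 0.0128, 0.1154, 0.0256]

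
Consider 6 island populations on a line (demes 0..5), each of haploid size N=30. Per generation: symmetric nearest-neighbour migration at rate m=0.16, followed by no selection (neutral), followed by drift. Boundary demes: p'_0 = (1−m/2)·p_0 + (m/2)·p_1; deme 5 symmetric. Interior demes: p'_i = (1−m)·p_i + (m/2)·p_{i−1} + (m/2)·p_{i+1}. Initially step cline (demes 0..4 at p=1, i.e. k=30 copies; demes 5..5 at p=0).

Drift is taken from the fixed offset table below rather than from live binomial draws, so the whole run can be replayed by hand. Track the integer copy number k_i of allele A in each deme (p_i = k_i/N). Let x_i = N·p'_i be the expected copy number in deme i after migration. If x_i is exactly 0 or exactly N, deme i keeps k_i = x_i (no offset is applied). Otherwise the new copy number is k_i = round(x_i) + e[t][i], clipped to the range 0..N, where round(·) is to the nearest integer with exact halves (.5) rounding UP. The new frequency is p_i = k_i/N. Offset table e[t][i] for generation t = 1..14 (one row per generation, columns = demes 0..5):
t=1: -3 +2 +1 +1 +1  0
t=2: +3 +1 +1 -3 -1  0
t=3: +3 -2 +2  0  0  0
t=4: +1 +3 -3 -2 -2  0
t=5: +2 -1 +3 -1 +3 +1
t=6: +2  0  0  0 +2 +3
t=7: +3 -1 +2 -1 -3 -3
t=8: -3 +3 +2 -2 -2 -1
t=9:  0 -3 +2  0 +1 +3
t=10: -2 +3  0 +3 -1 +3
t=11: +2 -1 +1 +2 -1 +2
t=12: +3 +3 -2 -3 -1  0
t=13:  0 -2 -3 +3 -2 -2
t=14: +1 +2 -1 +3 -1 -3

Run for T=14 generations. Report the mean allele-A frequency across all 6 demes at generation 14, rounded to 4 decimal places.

t=0: k=[30 30 30 30 30 0]
t=1: x=[30.0000 30.0000 30.0000 30.0000 27.6000 2.4000] k=[30 30 30 30 29 2]
t=2: x=[30.0000 30.0000 30.0000 29.9200 26.9200 4.1600] k=[30 30 30 27 26 4]
t=3: x=[30.0000 30.0000 29.7600 27.1600 24.3200 5.7600] k=[30 30 30 27 24 6]
t=4: x=[30.0000 30.0000 29.7600 27.0000 22.8000 7.4400] k=[30 30 27 25 21 7]
t=5: x=[30.0000 29.7600 27.0800 24.8400 20.2000 8.1200] k=[30 29 30 24 23 9]
t=6: x=[29.9200 29.1600 29.4400 24.4000 21.9600 10.1200] k=[30 29 29 24 24 13]
t=7: x=[29.9200 29.0800 28.6000 24.4000 23.1200 13.8800] k=[30 28 30 23 20 11]
t=8: x=[29.8400 28.3200 29.2800 23.3200 19.5200 11.7200] k=[27 30 30 21 18 11]
t=9: x=[27.2400 29.7600 29.2800 21.4800 17.6800 11.5600] k=[27 27 30 21 19 15]
t=10: x=[27.0000 27.2400 29.0400 21.5600 18.8400 15.3200] k=[25 30 29 25 18 18]
t=11: x=[25.4000 29.5200 28.7600 24.7600 18.5600 18.0000] k=[27 29 30 27 18 20]
t=12: x=[27.1600 28.9200 29.6800 26.5200 18.8800 19.8400] k=[30 30 28 24 18 20]
t=13: x=[30.0000 29.8400 27.8400 23.8400 18.6400 19.8400] k=[30 28 25 27 17 18]
t=14: x=[29.8400 27.9200 25.4000 26.0400 17.8800 17.9200] k=[30 30 24 29 17 15]

0.8056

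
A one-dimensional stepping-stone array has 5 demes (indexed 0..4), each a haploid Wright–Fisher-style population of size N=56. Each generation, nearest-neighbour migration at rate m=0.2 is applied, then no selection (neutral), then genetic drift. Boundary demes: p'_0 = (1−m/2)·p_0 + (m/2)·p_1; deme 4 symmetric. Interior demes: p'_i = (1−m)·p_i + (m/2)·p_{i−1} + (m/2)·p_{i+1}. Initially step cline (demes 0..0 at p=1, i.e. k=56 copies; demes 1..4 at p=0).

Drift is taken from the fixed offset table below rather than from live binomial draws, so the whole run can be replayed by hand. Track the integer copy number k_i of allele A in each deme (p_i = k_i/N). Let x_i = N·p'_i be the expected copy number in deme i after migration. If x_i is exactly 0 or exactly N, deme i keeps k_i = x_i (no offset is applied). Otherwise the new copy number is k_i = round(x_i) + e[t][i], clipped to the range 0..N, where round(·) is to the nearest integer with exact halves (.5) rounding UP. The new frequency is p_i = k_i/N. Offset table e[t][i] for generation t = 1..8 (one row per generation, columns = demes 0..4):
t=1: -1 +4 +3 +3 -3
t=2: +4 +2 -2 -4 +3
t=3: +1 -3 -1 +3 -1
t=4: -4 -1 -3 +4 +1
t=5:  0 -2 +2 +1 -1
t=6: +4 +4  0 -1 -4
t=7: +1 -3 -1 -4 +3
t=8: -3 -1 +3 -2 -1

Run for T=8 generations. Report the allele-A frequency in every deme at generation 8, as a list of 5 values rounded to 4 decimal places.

[0.6071, 0.3036, 0.1607, 0.0000, 0.0357]

t=0: k=[56 0 0 0 0]
t=1: x=[50.4000 5.6000 0.0000 0.0000 0.0000] k=[49 10 0 0 0]
t=2: x=[45.1000 12.9000 1.0000 0.0000 0.0000] k=[49 15 0 0 0]
t=3: x=[45.6000 16.9000 1.5000 0.0000 0.0000] k=[47 14 1 0 0]
t=4: x=[43.7000 16.0000 2.2000 0.1000 0.0000] k=[40 15 0 4 0]
t=5: x=[37.5000 16.0000 1.9000 3.2000 0.4000] k=[38 14 4 4 0]
t=6: x=[35.6000 15.4000 5.0000 3.6000 0.4000] k=[40 19 5 3 0]
t=7: x=[37.9000 19.7000 6.2000 2.9000 0.3000] k=[39 17 5 0 3]
t=8: x=[36.8000 18.0000 5.7000 0.8000 2.7000] k=[34 17 9 0 2]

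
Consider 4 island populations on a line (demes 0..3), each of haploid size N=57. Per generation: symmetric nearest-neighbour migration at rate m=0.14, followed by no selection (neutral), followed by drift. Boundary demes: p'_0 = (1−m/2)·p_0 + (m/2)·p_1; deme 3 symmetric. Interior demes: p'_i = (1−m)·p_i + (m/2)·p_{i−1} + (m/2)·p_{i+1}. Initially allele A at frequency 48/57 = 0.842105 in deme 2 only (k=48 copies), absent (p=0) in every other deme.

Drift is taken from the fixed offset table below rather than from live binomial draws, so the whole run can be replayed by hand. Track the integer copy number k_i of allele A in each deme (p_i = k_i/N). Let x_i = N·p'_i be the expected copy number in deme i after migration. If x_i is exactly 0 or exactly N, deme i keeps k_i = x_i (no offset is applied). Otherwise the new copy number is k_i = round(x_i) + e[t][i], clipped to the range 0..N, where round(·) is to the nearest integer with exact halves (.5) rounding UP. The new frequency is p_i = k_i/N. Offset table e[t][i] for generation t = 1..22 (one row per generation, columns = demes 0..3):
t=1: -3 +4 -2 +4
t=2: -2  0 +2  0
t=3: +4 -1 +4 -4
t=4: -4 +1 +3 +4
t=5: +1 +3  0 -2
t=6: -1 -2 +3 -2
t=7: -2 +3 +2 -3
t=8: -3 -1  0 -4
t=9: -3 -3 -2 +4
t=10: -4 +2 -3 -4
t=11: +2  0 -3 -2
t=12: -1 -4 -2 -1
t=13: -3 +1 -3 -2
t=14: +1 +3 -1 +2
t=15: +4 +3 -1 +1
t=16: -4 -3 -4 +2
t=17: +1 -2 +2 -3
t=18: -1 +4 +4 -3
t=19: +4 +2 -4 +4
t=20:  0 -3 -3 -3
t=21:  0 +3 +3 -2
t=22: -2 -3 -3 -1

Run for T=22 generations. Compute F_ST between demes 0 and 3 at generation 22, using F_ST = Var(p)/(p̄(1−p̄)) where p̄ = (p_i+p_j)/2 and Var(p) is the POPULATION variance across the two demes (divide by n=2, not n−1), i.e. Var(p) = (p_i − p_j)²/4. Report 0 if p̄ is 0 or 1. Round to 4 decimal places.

t=0: k=[0 0 48 0]
t=1: x=[0.0000 3.3600 41.2800 3.3600] k=[0 7 39 7]
t=2: x=[0.4900 8.7500 34.5200 9.2400] k=[0 9 37 9]
t=3: x=[0.6300 10.3300 33.0800 10.9600] k=[5 9 37 7]
t=4: x=[5.2800 10.6800 32.9400 9.1000] k=[1 12 36 13]
t=5: x=[1.7700 12.9100 32.7100 14.6100] k=[3 16 33 13]
t=6: x=[3.9100 16.2800 30.4100 14.4000] k=[3 14 33 12]
t=7: x=[3.7700 14.5600 30.2000 13.4700] k=[2 18 32 10]
t=8: x=[3.1200 17.8600 29.4800 11.5400] k=[0 17 29 8]
t=9: x=[1.1900 16.6500 26.6900 9.4700] k=[0 14 25 13]
t=10: x=[0.9800 13.7900 23.3900 13.8400] k=[0 16 20 10]
t=11: x=[1.1200 15.1600 19.0200 10.7000] k=[3 15 16 9]
t=12: x=[3.8400 14.2300 15.4400 9.4900] k=[3 10 13 8]
t=13: x=[3.4900 9.7200 12.4400 8.3500] k=[0 11 9 6]
t=14: x=[0.7700 10.0900 8.9300 6.2100] k=[2 13 8 8]
t=15: x=[2.7700 11.8800 8.3500 8.0000] k=[7 15 7 9]
t=16: x=[7.5600 13.8800 7.7000 8.8600] k=[4 11 4 11]
t=17: x=[4.4900 10.0200 4.9800 10.5100] k=[5 8 7 8]
t=18: x=[5.2100 7.7200 7.1400 7.9300] k=[4 12 11 5]
t=19: x=[4.5600 11.3700 10.6500 5.4200] k=[9 13 7 9]
t=20: x=[9.2800 12.3000 7.5600 8.8600] k=[9 9 5 6]
t=21: x=[9.0000 8.7200 5.3500 5.9300] k=[9 12 8 4]
t=22: x=[9.2100 11.5100 8.0000 4.2800] k=[7 9 5 3]

0.0154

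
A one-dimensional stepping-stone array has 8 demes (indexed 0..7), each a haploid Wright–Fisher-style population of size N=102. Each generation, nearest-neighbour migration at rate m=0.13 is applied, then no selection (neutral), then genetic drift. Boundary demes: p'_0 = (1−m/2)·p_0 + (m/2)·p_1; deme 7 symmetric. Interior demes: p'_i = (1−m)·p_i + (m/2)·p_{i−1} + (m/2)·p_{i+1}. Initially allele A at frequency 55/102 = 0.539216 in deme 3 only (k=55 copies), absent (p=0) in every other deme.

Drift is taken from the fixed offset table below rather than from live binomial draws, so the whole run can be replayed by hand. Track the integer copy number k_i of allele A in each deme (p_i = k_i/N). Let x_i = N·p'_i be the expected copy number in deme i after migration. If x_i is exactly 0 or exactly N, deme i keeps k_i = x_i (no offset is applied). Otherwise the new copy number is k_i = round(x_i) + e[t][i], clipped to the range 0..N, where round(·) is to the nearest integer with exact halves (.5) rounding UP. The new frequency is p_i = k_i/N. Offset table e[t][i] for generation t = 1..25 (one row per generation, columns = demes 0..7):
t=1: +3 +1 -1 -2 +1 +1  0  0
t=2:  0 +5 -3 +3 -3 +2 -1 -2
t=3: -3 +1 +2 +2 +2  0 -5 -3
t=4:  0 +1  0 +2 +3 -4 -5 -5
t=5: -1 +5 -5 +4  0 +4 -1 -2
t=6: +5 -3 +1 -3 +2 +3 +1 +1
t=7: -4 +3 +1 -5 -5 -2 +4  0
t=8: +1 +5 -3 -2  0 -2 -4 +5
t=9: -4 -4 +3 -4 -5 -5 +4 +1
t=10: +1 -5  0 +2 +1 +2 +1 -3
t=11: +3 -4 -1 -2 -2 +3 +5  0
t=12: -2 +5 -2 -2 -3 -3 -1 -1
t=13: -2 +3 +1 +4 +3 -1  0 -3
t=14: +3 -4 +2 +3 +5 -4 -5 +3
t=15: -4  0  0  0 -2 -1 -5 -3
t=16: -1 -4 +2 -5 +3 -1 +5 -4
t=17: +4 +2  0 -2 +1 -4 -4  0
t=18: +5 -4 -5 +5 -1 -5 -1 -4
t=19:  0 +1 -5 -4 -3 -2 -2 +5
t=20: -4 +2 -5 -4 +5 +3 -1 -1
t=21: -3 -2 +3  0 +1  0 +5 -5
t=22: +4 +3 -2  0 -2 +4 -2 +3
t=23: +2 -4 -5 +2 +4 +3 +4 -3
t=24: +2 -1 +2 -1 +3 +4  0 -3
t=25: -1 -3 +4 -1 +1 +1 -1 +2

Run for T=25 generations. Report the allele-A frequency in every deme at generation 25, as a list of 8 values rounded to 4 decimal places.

[0.0784, 0.0000, 0.0686, 0.0490, 0.1471, 0.1471, 0.0588, 0.0196]

t=0: k=[0 0 0 55 0 0 0 0]
t=1: x=[0.0000 0.0000 3.5750 47.8500 3.5750 0.0000 0.0000 0.0000] k=[0 0 3 46 5 0 0 0]
t=2: x=[0.0000 0.1950 5.6000 40.5400 7.3400 0.3250 0.0000 0.0000] k=[0 5 3 44 4 2 0 0]
t=3: x=[0.3250 4.5450 5.7950 38.7350 6.4700 2.0000 0.1300 0.0000] k=[0 6 8 41 8 2 0 0]
t=4: x=[0.3900 5.7400 10.0150 36.7100 9.7550 2.2600 0.1300 0.0000] k=[0 7 10 39 13 0 0 0]
t=5: x=[0.4550 6.7400 11.6900 35.4250 13.8450 0.8450 0.0000 0.0000] k=[0 12 7 39 14 5 0 0]
t=6: x=[0.7800 10.8950 9.4050 35.2950 15.0400 5.2600 0.3250 0.0000] k=[6 8 10 32 17 8 1 0]
t=7: x=[6.1300 8.0000 11.3000 29.5950 17.3900 8.1300 1.3900 0.0650] k=[2 11 12 25 12 6 5 0]
t=8: x=[2.5850 10.4800 12.7800 23.3100 12.4550 6.3250 4.7400 0.3250] k=[4 15 10 21 12 4 1 5]
t=9: x=[4.7150 13.9600 11.0400 19.7000 12.0650 4.3250 1.4550 4.7400] k=[1 10 14 16 7 0 5 6]
t=10: x=[1.5850 9.6750 13.8700 15.2850 7.1300 0.7800 4.7400 5.9350] k=[3 5 14 17 8 3 6 3]
t=11: x=[3.1300 5.4550 13.6100 16.2200 8.2600 3.5200 5.6100 3.1950] k=[6 1 13 14 6 7 11 3]
t=12: x=[5.6750 2.1050 12.2850 13.4150 6.5850 7.1950 10.2200 3.5200] k=[4 7 10 11 4 4 9 3]
t=13: x=[4.1950 7.0000 9.8700 10.4800 4.4550 4.3250 8.2850 3.3900] k=[2 10 11 14 7 3 8 0]
t=14: x=[2.5200 9.5450 11.1300 13.3500 7.1950 3.5850 7.1550 0.5200] k=[6 6 13 16 12 0 2 4]
t=15: x=[6.0000 6.4550 12.7400 15.5450 11.4800 0.9100 2.0000 3.8700] k=[2 6 13 16 9 0 0 1]
t=16: x=[2.2600 6.1950 12.7400 15.3500 8.8700 0.5850 0.0650 0.9350] k=[1 2 15 10 12 0 5 0]
t=17: x=[1.0650 2.7800 13.8300 10.4550 11.0900 1.1050 4.3500 0.3250] k=[5 5 14 8 12 0 0 0]
t=18: x=[5.0000 5.5850 13.0250 8.6500 10.9600 0.7800 0.0000 0.0000] k=[10 2 8 14 10 0 0 0]
t=19: x=[9.4800 2.9100 8.0000 13.3500 9.6100 0.6500 0.0000 0.0000] k=[9 4 3 9 7 0 0 0]
t=20: x=[8.6750 4.2600 3.4550 8.4800 6.6750 0.4550 0.0000 0.0000] k=[5 6 0 4 12 3 0 0]
t=21: x=[5.0650 5.5450 0.6500 4.2600 10.8950 3.3900 0.1950 0.0000] k=[2 4 4 4 12 3 5 0]
t=22: x=[2.1300 3.8700 4.0000 4.5200 10.8950 3.7150 4.5450 0.3250] k=[6 7 2 5 9 8 3 3]
t=23: x=[6.0650 6.6100 2.5200 5.0650 8.6750 7.7400 3.3250 3.0000] k=[8 3 0 7 13 11 7 0]
t=24: x=[7.6750 3.1300 0.6500 6.9350 12.4800 10.8700 6.8050 0.4550] k=[10 2 3 6 15 15 7 0]
t=25: x=[9.4800 2.5850 3.1300 6.3900 14.4150 14.4800 7.0650 0.4550] k=[8 0 7 5 15 15 6 2]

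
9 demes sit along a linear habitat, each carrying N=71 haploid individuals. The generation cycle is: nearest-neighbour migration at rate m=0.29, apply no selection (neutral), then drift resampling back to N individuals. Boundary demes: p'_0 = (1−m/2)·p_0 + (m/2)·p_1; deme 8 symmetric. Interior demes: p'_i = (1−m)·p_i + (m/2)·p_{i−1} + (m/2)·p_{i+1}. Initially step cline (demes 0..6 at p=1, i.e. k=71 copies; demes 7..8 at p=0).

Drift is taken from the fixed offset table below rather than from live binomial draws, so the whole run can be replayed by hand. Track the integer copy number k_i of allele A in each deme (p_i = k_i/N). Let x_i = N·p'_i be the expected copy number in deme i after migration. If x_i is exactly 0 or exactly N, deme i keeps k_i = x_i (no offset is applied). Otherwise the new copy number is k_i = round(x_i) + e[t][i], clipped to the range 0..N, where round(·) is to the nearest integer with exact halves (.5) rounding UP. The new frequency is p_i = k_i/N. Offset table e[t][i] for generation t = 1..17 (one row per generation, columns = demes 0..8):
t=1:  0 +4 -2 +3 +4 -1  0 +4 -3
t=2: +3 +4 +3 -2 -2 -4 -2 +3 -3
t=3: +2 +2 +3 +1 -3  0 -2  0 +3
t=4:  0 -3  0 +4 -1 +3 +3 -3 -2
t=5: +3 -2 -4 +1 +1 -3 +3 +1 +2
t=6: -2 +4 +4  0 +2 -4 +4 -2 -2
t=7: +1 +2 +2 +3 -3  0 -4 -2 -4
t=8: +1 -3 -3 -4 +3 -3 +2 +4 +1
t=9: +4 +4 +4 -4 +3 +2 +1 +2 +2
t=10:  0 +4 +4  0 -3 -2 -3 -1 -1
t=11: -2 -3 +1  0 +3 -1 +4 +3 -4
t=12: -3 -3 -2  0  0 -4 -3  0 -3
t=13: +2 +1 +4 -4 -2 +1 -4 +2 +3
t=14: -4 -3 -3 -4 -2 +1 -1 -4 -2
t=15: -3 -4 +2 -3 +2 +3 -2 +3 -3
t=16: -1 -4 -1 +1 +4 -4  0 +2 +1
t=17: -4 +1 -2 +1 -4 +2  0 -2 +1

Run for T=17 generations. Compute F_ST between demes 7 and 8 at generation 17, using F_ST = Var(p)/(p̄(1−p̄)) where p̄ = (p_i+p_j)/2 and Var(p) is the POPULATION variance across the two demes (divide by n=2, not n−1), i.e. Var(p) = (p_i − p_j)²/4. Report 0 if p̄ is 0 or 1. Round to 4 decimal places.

t=0: k=[71 71 71 71 71 71 71 0 0]
t=1: x=[71.0000 71.0000 71.0000 71.0000 71.0000 71.0000 60.7050 10.2950 0.0000] k=[71 71 71 71 71 71 61 14 0]
t=2: x=[71.0000 71.0000 71.0000 71.0000 71.0000 69.5500 55.6350 18.7850 2.0300] k=[71 71 71 71 71 66 54 22 0]
t=3: x=[71.0000 71.0000 71.0000 71.0000 70.2750 64.9850 51.1000 23.4500 3.1900] k=[71 71 71 71 67 65 49 23 6]
t=4: x=[71.0000 71.0000 71.0000 70.4200 67.2900 62.9700 47.5500 24.3050 8.4650] k=[71 71 71 71 66 66 51 21 6]
t=5: x=[71.0000 71.0000 71.0000 70.2750 66.7250 63.8250 48.8250 23.1750 8.1750] k=[71 71 71 71 68 61 52 24 10]
t=6: x=[71.0000 71.0000 71.0000 70.5650 67.4200 60.7100 49.2450 26.0300 12.0300] k=[71 71 71 71 69 57 53 24 10]
t=7: x=[71.0000 71.0000 71.0000 70.7100 67.5500 58.1600 49.3750 26.1750 12.0300] k=[71 71 71 71 65 58 45 24 8]
t=8: x=[71.0000 71.0000 71.0000 70.1300 64.8550 57.1300 43.8400 24.7250 10.3200] k=[71 71 71 66 68 54 46 29 11]
t=9: x=[71.0000 71.0000 70.2750 67.0150 65.6800 54.8700 44.6950 28.8550 13.6100] k=[71 71 71 63 69 57 46 31 16]
t=10: x=[71.0000 71.0000 69.8400 65.0300 66.3900 57.1450 45.4200 31.0000 18.1750] k=[71 71 71 65 63 55 42 30 17]
t=11: x=[71.0000 71.0000 70.1300 65.5800 62.1300 54.2750 42.1450 29.8550 18.8850] k=[71 71 71 66 65 53 46 33 15]
t=12: x=[71.0000 71.0000 70.2750 66.5800 63.4050 53.7250 45.1300 32.2750 17.6100] k=[71 71 68 67 63 50 42 32 15]
t=13: x=[71.0000 70.5650 68.2900 66.5650 61.6950 50.7250 41.7100 30.9850 17.4650] k=[71 71 71 63 60 52 38 33 20]
t=14: x=[71.0000 71.0000 69.8400 63.7250 59.2750 51.1300 39.3050 31.8400 21.8850] k=[71 71 67 60 57 52 38 28 20]
t=15: x=[71.0000 70.4200 66.5650 60.5800 56.7100 50.6950 38.5800 28.2900 21.1600] k=[71 66 69 58 59 54 37 31 18]
t=16: x=[70.2750 67.1600 66.9700 59.7400 58.1300 52.2600 38.5950 29.9850 19.8850] k=[69 63 66 61 62 48 39 32 21]
t=17: x=[68.1300 64.3050 64.8400 61.8700 59.8250 48.7250 39.2900 31.4200 22.5950] k=[64 65 63 63 56 51 39 29 24]

0.0053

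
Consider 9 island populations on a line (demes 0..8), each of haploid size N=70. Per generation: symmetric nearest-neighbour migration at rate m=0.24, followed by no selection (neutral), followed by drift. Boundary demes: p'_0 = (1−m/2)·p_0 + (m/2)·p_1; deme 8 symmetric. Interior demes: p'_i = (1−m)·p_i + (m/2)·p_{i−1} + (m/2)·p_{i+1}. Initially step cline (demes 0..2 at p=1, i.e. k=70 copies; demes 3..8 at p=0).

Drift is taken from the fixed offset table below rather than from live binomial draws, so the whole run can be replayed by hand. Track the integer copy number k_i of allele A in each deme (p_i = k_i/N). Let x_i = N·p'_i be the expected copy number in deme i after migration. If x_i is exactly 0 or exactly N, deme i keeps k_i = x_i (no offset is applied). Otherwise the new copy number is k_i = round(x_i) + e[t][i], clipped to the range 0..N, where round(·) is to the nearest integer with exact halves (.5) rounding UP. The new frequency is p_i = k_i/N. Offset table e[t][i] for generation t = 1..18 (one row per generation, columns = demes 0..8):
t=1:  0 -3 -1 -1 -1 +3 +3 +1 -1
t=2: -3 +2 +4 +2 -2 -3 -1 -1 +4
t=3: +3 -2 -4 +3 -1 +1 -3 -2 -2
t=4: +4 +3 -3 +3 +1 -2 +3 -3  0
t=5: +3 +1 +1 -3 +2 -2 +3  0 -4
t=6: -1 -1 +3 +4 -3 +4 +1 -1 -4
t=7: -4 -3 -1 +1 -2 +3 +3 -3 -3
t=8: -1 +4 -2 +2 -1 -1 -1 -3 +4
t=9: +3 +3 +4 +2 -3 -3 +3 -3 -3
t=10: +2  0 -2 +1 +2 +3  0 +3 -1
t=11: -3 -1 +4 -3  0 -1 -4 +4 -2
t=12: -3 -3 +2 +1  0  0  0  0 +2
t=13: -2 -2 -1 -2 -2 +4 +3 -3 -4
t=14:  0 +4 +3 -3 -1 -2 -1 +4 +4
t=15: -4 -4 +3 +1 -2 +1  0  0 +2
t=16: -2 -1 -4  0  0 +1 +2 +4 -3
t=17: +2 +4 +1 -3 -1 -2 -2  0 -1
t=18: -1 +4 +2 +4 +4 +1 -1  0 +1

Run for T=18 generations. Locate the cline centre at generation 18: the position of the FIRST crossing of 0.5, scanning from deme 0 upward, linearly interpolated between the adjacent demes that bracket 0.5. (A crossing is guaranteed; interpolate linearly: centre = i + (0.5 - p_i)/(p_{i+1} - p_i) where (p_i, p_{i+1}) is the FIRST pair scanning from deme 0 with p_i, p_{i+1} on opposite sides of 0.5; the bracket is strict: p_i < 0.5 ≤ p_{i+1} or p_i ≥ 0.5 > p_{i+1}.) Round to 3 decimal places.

t=0: k=[70 70 70 0 0 0 0 0 0]
t=1: x=[70.0000 70.0000 61.6000 8.4000 0.0000 0.0000 0.0000 0.0000 0.0000] k=[70 70 61 7 0 0 0 0 0]
t=2: x=[70.0000 68.9200 55.6000 12.6400 0.8400 0.0000 0.0000 0.0000 0.0000] k=[70 70 60 15 0 0 0 0 0]
t=3: x=[70.0000 68.8000 55.8000 18.6000 1.8000 0.0000 0.0000 0.0000 0.0000] k=[70 67 52 22 1 0 0 0 0]
t=4: x=[69.6400 65.5600 50.2000 23.0800 3.4000 0.1200 0.0000 0.0000 0.0000] k=[70 69 47 26 4 0 0 0 0]
t=5: x=[69.8800 66.4800 47.1200 25.8800 6.1600 0.4800 0.0000 0.0000 0.0000] k=[70 67 48 23 8 0 0 0 0]
t=6: x=[69.6400 65.0800 47.2800 24.2000 8.8400 0.9600 0.0000 0.0000 0.0000] k=[69 64 50 28 6 5 0 0 0]
t=7: x=[68.4000 62.9200 49.0400 28.0000 8.5200 4.5200 0.6000 0.0000 0.0000] k=[64 60 48 29 7 8 4 0 0]
t=8: x=[63.5200 59.0400 47.1600 28.6400 9.7600 7.4000 4.0000 0.4800 0.0000] k=[63 63 45 31 9 6 3 0 0]
t=9: x=[63.0000 60.8400 45.4800 30.0400 11.2800 6.0000 3.0000 0.3600 0.0000] k=[66 64 49 32 8 3 6 0 0]
t=10: x=[65.7600 62.4400 48.7600 31.1600 10.2800 3.9600 4.9200 0.7200 0.0000] k=[68 62 47 32 12 7 5 4 0]
t=11: x=[67.2800 60.9200 47.0000 31.4000 13.8000 7.3600 5.1200 3.6400 0.4800] k=[64 60 51 28 14 6 1 8 0]
t=12: x=[63.5200 59.4000 49.3200 29.0800 14.7200 6.3600 2.4400 6.2000 0.9600] k=[61 56 51 30 15 6 2 6 3]
t=13: x=[60.4000 56.0000 49.0800 30.7200 15.7200 6.6000 2.9600 5.1600 3.3600] k=[58 54 48 29 14 11 6 2 0]
t=14: x=[57.5200 53.7600 46.4400 29.4800 15.4400 10.7600 6.1200 2.2400 0.2400] k=[58 58 49 26 14 9 5 6 4]
t=15: x=[58.0000 56.9200 47.3200 27.3200 14.8400 9.1200 5.6000 5.6400 4.2400] k=[54 53 50 28 13 10 6 6 6]
t=16: x=[53.8800 52.7600 47.7200 28.8400 14.4400 9.8800 6.4800 6.0000 6.0000] k=[52 52 44 29 14 11 8 10 3]
t=17: x=[52.0000 51.0400 43.1600 29.0000 15.4400 11.0000 8.6000 8.9200 3.8400] k=[54 55 44 26 14 9 7 9 3]
t=18: x=[54.1200 53.5600 43.1600 26.7200 14.8400 9.3600 7.4800 8.0400 3.7200] k=[53 58 45 31 19 10 6 8 5]

2.714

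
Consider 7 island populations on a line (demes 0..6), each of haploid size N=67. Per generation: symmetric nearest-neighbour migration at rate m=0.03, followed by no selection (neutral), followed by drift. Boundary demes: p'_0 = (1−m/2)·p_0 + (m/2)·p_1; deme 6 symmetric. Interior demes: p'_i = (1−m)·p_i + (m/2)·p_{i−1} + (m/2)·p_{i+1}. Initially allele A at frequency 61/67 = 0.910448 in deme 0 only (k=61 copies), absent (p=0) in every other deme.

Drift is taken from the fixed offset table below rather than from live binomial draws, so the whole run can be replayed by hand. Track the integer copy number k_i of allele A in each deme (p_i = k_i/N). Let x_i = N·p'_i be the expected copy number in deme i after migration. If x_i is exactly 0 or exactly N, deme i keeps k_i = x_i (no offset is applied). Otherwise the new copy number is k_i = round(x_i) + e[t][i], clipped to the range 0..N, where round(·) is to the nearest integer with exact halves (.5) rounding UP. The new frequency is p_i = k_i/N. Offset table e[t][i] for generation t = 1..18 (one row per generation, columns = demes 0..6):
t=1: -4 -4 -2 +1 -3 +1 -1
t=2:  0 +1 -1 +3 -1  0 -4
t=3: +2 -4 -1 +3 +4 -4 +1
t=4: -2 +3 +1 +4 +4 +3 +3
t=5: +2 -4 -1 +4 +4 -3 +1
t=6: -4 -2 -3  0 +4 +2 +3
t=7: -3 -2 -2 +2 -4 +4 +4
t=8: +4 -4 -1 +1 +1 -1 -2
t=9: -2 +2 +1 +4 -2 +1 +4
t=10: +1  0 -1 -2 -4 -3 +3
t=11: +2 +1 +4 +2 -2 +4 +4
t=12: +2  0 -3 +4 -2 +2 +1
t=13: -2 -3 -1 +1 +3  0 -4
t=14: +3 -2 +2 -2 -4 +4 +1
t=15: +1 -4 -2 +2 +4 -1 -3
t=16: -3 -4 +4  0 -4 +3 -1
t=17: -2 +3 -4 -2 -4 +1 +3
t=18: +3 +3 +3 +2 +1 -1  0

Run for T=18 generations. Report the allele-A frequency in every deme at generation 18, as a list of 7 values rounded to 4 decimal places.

[0.6119, 0.1045, 0.0448, 0.0746, 0.0149, 0.0896, 0.0448]

t=0: k=[61 0 0 0 0 0 0]
t=1: x=[60.0850 0.9150 0.0000 0.0000 0.0000 0.0000 0.0000] k=[56 0 0 0 0 0 0]
t=2: x=[55.1600 0.8400 0.0000 0.0000 0.0000 0.0000 0.0000] k=[55 2 0 0 0 0 0]
t=3: x=[54.2050 2.7650 0.0300 0.0000 0.0000 0.0000 0.0000] k=[56 0 0 0 0 0 0]
t=4: x=[55.1600 0.8400 0.0000 0.0000 0.0000 0.0000 0.0000] k=[53 4 0 0 0 0 0]
t=5: x=[52.2650 4.6750 0.0600 0.0000 0.0000 0.0000 0.0000] k=[54 1 0 0 0 0 0]
t=6: x=[53.2050 1.7800 0.0150 0.0000 0.0000 0.0000 0.0000] k=[49 0 0 0 0 0 0]
t=7: x=[48.2650 0.7350 0.0000 0.0000 0.0000 0.0000 0.0000] k=[45 0 0 0 0 0 0]
t=8: x=[44.3250 0.6750 0.0000 0.0000 0.0000 0.0000 0.0000] k=[48 0 0 0 0 0 0]
t=9: x=[47.2800 0.7200 0.0000 0.0000 0.0000 0.0000 0.0000] k=[45 3 0 0 0 0 0]
t=10: x=[44.3700 3.5850 0.0450 0.0000 0.0000 0.0000 0.0000] k=[45 4 0 0 0 0 0]
t=11: x=[44.3850 4.5550 0.0600 0.0000 0.0000 0.0000 0.0000] k=[46 6 4 0 0 0 0]
t=12: x=[45.4000 6.5700 3.9700 0.0600 0.0000 0.0000 0.0000] k=[47 7 1 4 0 0 0]
t=13: x=[46.4000 7.5100 1.1350 3.8950 0.0600 0.0000 0.0000] k=[44 5 0 5 3 0 0]
t=14: x=[43.4150 5.5100 0.1500 4.8950 2.9850 0.0450 0.0000] k=[46 4 2 3 0 4 0]
t=15: x=[45.3700 4.6000 2.0450 2.9400 0.1050 3.8800 0.0600] k=[46 1 0 5 4 3 0]
t=16: x=[45.3250 1.6600 0.0900 4.9100 4.0000 2.9700 0.0450] k=[42 0 4 5 0 6 0]
t=17: x=[41.3700 0.6900 3.9550 4.9100 0.1650 5.8200 0.0900] k=[39 4 0 3 0 7 3]
t=18: x=[38.4750 4.4650 0.1050 2.9100 0.1500 6.8350 3.0600] k=[41 7 3 5 1 6 3]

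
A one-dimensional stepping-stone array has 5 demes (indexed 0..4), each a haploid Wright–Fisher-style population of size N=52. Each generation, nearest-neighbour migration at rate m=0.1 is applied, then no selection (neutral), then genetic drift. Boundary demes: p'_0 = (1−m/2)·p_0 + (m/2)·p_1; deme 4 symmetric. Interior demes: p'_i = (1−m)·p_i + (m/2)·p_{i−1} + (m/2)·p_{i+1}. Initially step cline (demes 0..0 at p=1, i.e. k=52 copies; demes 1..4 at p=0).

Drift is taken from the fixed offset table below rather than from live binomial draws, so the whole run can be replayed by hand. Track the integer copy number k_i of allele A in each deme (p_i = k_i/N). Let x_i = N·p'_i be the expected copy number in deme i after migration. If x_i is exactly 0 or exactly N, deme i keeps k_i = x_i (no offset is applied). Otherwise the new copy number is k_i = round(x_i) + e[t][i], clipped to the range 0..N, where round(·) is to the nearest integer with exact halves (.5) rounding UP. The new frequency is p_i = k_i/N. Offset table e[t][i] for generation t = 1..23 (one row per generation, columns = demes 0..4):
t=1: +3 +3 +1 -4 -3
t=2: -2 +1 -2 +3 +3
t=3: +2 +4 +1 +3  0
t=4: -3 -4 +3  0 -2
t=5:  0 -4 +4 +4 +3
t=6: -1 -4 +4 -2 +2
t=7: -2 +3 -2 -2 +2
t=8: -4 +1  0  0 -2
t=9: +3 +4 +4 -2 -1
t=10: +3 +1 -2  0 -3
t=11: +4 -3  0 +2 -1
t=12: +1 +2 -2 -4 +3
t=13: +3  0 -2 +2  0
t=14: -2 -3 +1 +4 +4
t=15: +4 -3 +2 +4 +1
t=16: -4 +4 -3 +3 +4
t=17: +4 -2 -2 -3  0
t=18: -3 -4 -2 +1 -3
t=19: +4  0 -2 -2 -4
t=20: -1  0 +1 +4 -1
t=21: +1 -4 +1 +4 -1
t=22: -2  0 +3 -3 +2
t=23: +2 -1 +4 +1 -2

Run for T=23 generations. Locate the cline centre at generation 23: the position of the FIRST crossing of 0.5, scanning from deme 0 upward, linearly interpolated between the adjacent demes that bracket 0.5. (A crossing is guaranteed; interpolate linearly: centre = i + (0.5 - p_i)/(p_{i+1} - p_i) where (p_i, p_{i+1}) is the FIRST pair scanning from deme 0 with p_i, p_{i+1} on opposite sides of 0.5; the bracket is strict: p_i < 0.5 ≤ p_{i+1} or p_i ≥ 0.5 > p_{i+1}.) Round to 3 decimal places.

t=0: k=[52 0 0 0 0]
t=1: x=[49.4000 2.6000 0.0000 0.0000 0.0000] k=[52 6 0 0 0]
t=2: x=[49.7000 8.0000 0.3000 0.0000 0.0000] k=[48 9 0 0 0]
t=3: x=[46.0500 10.5000 0.4500 0.0000 0.0000] k=[48 15 1 0 0]
t=4: x=[46.3500 15.9500 1.6500 0.0500 0.0000] k=[43 12 5 0 0]
t=5: x=[41.4500 13.2000 5.1000 0.2500 0.0000] k=[41 9 9 4 0]
t=6: x=[39.4000 10.6000 8.7500 4.0500 0.2000] k=[38 7 13 2 2]
t=7: x=[36.4500 8.8500 12.1500 2.5500 2.0000] k=[34 12 10 1 4]
t=8: x=[32.9000 13.0000 9.6500 1.6000 3.8500] k=[29 14 10 2 2]
t=9: x=[28.2500 14.5500 9.8000 2.4000 2.0000] k=[31 19 14 0 1]
t=10: x=[30.4000 19.3500 13.5500 0.7500 0.9500] k=[33 20 12 1 0]
t=11: x=[32.3500 20.2500 11.8500 1.5000 0.0500] k=[36 17 12 4 0]
t=12: x=[35.0500 17.7000 11.8500 4.2000 0.2000] k=[36 20 10 0 3]
t=13: x=[35.2000 20.3000 10.0000 0.6500 2.8500] k=[38 20 8 3 3]
t=14: x=[37.1000 20.3000 8.3500 3.2500 3.0000] k=[35 17 9 7 7]
t=15: x=[34.1000 17.5000 9.3000 7.1000 7.0000] k=[38 15 11 11 8]
t=16: x=[36.8500 15.9500 11.2000 10.8500 8.1500] k=[33 20 8 14 12]
t=17: x=[32.3500 20.0500 8.9000 13.6000 12.1000] k=[36 18 7 11 12]
t=18: x=[35.1000 18.3500 7.7500 10.8500 11.9500] k=[32 14 6 12 9]
t=19: x=[31.1000 14.5000 6.7000 11.5500 9.1500] k=[35 15 5 10 5]
t=20: x=[34.0000 15.5000 5.7500 9.5000 5.2500] k=[33 16 7 14 4]
t=21: x=[32.1500 16.4000 7.8000 13.1500 4.5000] k=[33 12 9 17 4]
t=22: x=[31.9500 12.9000 9.5500 15.9500 4.6500] k=[30 13 13 13 7]
t=23: x=[29.1500 13.8500 13.0000 12.7000 7.3000] k=[31 13 17 14 5]

0.278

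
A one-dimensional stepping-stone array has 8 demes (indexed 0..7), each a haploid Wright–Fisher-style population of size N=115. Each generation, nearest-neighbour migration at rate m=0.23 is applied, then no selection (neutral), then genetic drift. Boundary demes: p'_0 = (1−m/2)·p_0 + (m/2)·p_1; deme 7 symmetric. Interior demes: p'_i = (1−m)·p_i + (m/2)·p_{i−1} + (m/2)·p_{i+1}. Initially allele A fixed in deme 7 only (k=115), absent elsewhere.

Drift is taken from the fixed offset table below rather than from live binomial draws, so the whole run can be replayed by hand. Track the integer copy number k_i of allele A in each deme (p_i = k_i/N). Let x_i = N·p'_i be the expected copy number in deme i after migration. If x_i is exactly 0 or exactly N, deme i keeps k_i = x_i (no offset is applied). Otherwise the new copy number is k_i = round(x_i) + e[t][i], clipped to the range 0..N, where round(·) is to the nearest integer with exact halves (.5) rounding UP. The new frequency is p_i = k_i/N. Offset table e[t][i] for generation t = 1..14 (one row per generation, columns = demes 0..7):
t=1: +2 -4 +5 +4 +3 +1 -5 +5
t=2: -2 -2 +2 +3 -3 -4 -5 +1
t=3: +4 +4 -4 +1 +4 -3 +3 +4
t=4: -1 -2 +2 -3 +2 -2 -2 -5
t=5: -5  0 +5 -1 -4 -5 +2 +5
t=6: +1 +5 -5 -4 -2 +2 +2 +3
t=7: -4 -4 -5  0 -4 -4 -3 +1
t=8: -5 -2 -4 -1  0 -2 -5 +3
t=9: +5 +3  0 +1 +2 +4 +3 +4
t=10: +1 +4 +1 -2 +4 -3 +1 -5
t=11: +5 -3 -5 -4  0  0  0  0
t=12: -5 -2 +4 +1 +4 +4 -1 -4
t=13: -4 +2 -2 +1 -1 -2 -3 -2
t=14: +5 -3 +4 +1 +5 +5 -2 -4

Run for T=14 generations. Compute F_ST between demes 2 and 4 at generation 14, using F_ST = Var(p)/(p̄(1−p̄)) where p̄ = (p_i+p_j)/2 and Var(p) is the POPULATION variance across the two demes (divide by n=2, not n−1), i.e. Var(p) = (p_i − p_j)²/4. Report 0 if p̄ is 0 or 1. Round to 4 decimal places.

0.0302

t=0: k=[0 0 0 0 0 0 0 115]
t=1: x=[0.0000 0.0000 0.0000 0.0000 0.0000 0.0000 13.2250 101.7750] k=[0 0 0 0 0 0 8 107]
t=2: x=[0.0000 0.0000 0.0000 0.0000 0.0000 0.9200 18.4650 95.6150] k=[0 0 0 0 0 0 13 97]
t=3: x=[0.0000 0.0000 0.0000 0.0000 0.0000 1.4950 21.1650 87.3400] k=[0 0 0 0 0 0 24 91]
t=4: x=[0.0000 0.0000 0.0000 0.0000 0.0000 2.7600 28.9450 83.2950] k=[0 0 0 0 0 1 27 78]
t=5: x=[0.0000 0.0000 0.0000 0.0000 0.1150 3.8750 29.8750 72.1350] k=[0 0 0 0 0 0 32 77]
t=6: x=[0.0000 0.0000 0.0000 0.0000 0.0000 3.6800 33.4950 71.8250] k=[0 0 0 0 0 6 35 75]
t=7: x=[0.0000 0.0000 0.0000 0.0000 0.6900 8.6450 36.2650 70.4000] k=[0 0 0 0 0 5 33 71]
t=8: x=[0.0000 0.0000 0.0000 0.0000 0.5750 7.6450 34.1500 66.6300] k=[0 0 0 0 1 6 29 70]
t=9: x=[0.0000 0.0000 0.0000 0.1150 1.4600 8.0700 31.0700 65.2850] k=[0 0 0 1 3 12 34 69]
t=10: x=[0.0000 0.0000 0.1150 1.1150 3.8050 13.4950 35.4950 64.9750] k=[0 0 1 0 8 10 36 60]
t=11: x=[0.0000 0.1150 0.7700 1.0350 7.3100 12.7600 35.7700 57.2400] k=[0 0 0 0 7 13 36 57]
t=12: x=[0.0000 0.0000 0.0000 0.8050 6.8850 14.9550 35.7700 54.5850] k=[0 0 0 2 11 19 35 51]
t=13: x=[0.0000 0.0000 0.2300 2.8050 10.8850 19.9200 35.0000 49.1600] k=[0 0 0 4 10 18 32 47]
t=14: x=[0.0000 0.0000 0.4600 4.2300 10.2300 18.6900 32.1150 45.2750] k=[0 0 4 5 15 24 30 41]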